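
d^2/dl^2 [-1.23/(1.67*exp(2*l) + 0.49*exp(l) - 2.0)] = (-1.23*(3.34*exp(l) + 0.49)*(6.68*exp(l) + 0.98)*exp(l) + (8.2164*exp(l) + 0.6027)*(1.67*exp(2*l) + 0.49*exp(l) - 2.0))*exp(l)/(1.67*exp(2*l) + 0.49*exp(l) - 2.0)^3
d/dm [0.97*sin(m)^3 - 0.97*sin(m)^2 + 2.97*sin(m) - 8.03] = (2.91*sin(m)^2 - 1.94*sin(m) + 2.97)*cos(m)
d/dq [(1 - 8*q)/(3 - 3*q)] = -7/(3*(q - 1)^2)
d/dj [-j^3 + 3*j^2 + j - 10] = -3*j^2 + 6*j + 1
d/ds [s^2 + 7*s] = 2*s + 7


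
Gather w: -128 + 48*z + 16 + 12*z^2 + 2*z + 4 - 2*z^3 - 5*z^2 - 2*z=-2*z^3 + 7*z^2 + 48*z - 108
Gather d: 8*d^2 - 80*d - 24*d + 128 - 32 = 8*d^2 - 104*d + 96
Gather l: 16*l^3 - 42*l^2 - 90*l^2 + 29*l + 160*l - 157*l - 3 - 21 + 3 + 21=16*l^3 - 132*l^2 + 32*l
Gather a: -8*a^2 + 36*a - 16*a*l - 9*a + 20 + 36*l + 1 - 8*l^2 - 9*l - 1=-8*a^2 + a*(27 - 16*l) - 8*l^2 + 27*l + 20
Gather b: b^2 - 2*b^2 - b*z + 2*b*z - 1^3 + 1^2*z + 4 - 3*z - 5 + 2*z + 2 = -b^2 + b*z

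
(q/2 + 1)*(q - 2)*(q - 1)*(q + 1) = q^4/2 - 5*q^2/2 + 2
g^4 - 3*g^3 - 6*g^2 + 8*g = g*(g - 4)*(g - 1)*(g + 2)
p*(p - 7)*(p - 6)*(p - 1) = p^4 - 14*p^3 + 55*p^2 - 42*p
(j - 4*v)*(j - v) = j^2 - 5*j*v + 4*v^2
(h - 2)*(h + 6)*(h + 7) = h^3 + 11*h^2 + 16*h - 84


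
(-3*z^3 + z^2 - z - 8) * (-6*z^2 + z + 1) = 18*z^5 - 9*z^4 + 4*z^3 + 48*z^2 - 9*z - 8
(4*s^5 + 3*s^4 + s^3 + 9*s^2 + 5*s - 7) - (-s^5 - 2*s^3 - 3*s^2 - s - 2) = 5*s^5 + 3*s^4 + 3*s^3 + 12*s^2 + 6*s - 5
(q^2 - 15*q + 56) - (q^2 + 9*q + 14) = 42 - 24*q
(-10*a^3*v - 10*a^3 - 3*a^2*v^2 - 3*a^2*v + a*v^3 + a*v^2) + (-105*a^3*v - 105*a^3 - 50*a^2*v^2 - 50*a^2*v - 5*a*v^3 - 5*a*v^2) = -115*a^3*v - 115*a^3 - 53*a^2*v^2 - 53*a^2*v - 4*a*v^3 - 4*a*v^2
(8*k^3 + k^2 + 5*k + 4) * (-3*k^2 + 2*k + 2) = -24*k^5 + 13*k^4 + 3*k^3 + 18*k + 8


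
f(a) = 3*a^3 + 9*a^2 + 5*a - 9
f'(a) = 9*a^2 + 18*a + 5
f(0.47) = -4.35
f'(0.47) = 15.45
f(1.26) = 17.59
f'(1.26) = 41.97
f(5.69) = 863.49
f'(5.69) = 398.80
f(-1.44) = -6.50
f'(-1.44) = -2.26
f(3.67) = 278.86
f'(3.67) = 192.28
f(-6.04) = -371.91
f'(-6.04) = 224.61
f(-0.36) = -9.77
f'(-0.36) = -0.31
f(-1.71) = -6.23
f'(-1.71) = 0.54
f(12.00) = 6531.00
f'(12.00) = 1517.00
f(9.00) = 2952.00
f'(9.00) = 896.00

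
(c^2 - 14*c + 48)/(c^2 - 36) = (c - 8)/(c + 6)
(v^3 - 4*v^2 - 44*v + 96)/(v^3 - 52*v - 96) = (v - 2)/(v + 2)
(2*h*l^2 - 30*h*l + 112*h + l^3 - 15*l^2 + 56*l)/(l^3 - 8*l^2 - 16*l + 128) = (2*h*l - 14*h + l^2 - 7*l)/(l^2 - 16)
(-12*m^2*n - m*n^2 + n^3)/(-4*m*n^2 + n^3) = (3*m + n)/n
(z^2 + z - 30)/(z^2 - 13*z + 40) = (z + 6)/(z - 8)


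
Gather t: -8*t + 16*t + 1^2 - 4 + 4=8*t + 1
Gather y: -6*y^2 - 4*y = -6*y^2 - 4*y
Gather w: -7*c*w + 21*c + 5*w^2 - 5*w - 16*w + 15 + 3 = 21*c + 5*w^2 + w*(-7*c - 21) + 18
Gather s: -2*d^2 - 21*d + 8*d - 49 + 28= -2*d^2 - 13*d - 21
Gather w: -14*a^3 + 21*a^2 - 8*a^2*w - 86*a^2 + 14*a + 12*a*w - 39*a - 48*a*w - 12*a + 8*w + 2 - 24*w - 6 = -14*a^3 - 65*a^2 - 37*a + w*(-8*a^2 - 36*a - 16) - 4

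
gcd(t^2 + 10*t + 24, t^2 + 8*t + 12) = t + 6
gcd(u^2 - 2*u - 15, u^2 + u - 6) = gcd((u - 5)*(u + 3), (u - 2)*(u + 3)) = u + 3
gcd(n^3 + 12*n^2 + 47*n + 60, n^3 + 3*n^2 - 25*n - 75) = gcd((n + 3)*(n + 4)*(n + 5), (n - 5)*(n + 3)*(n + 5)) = n^2 + 8*n + 15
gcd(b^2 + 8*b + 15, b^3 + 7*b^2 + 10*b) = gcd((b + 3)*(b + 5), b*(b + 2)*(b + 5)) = b + 5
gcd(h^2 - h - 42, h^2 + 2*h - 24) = h + 6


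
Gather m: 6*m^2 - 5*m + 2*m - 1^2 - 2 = 6*m^2 - 3*m - 3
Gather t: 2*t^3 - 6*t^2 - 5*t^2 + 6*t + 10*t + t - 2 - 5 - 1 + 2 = 2*t^3 - 11*t^2 + 17*t - 6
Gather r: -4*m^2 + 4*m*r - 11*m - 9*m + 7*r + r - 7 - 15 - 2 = -4*m^2 - 20*m + r*(4*m + 8) - 24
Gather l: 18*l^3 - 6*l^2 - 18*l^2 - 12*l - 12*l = 18*l^3 - 24*l^2 - 24*l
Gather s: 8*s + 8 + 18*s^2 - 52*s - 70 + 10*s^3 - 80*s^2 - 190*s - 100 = 10*s^3 - 62*s^2 - 234*s - 162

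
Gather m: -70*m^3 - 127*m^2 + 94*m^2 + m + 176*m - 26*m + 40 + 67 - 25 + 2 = -70*m^3 - 33*m^2 + 151*m + 84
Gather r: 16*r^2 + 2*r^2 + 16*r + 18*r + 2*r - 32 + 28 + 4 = 18*r^2 + 36*r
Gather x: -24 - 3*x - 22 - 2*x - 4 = -5*x - 50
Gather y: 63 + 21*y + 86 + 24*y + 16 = 45*y + 165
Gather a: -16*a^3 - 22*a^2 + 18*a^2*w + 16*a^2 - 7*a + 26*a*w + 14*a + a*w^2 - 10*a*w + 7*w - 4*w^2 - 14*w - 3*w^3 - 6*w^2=-16*a^3 + a^2*(18*w - 6) + a*(w^2 + 16*w + 7) - 3*w^3 - 10*w^2 - 7*w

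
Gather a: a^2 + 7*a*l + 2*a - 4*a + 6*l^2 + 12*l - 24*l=a^2 + a*(7*l - 2) + 6*l^2 - 12*l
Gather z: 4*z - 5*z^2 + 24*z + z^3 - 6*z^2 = z^3 - 11*z^2 + 28*z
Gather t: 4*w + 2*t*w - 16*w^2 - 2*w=2*t*w - 16*w^2 + 2*w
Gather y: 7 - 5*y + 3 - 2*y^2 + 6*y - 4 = -2*y^2 + y + 6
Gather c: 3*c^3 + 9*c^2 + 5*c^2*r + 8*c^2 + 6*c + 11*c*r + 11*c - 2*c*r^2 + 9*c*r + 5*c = 3*c^3 + c^2*(5*r + 17) + c*(-2*r^2 + 20*r + 22)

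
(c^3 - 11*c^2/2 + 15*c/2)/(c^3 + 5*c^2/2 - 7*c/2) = (2*c^2 - 11*c + 15)/(2*c^2 + 5*c - 7)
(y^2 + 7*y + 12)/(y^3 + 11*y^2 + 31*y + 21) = (y + 4)/(y^2 + 8*y + 7)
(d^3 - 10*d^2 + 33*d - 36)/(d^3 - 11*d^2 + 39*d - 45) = (d - 4)/(d - 5)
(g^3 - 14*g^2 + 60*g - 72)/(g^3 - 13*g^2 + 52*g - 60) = (g - 6)/(g - 5)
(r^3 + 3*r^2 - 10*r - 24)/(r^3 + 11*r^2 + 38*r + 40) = (r - 3)/(r + 5)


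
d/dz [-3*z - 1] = -3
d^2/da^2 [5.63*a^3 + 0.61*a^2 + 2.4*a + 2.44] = 33.78*a + 1.22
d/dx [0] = 0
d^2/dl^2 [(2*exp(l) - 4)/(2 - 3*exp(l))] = 4*(9*(2 - exp(l))*exp(l) + (3*exp(l) - 2)^2)*exp(l)/(3*exp(l) - 2)^3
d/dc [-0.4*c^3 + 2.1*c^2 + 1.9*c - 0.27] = -1.2*c^2 + 4.2*c + 1.9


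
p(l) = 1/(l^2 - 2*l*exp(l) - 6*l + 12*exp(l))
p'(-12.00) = 0.00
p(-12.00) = 0.00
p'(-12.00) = 0.00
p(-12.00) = 0.00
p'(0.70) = -0.04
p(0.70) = 0.06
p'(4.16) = -0.00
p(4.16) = 0.00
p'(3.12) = -0.01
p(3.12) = 0.01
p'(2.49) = -0.01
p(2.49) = 0.01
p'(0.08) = -0.03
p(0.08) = 0.08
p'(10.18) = 0.00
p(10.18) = -0.00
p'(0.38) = -0.04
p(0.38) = 0.07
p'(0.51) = -0.04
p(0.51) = 0.06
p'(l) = (2*l*exp(l) - 2*l - 10*exp(l) + 6)/(l^2 - 2*l*exp(l) - 6*l + 12*exp(l))^2 = 2*(l*exp(l) - l - 5*exp(l) + 3)/(l^2 - 2*l*exp(l) - 6*l + 12*exp(l))^2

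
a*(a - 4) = a^2 - 4*a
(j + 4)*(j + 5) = j^2 + 9*j + 20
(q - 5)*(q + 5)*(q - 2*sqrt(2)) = q^3 - 2*sqrt(2)*q^2 - 25*q + 50*sqrt(2)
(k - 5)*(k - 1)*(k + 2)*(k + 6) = k^4 + 2*k^3 - 31*k^2 - 32*k + 60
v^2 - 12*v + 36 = (v - 6)^2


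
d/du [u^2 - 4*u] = 2*u - 4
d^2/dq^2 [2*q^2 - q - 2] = 4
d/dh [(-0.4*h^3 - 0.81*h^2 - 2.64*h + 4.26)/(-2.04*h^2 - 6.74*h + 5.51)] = (0.816*h^4 + 5.392*h^3 - 6.5382*h^2 + 8.4546*h + 14.166)/(4.1616*h^4 + 27.4992*h^3 + 22.9468*h^2 - 74.2748*h + 30.3601)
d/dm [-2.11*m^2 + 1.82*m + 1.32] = 1.82 - 4.22*m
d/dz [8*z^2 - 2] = 16*z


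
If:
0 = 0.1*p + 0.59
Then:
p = -5.90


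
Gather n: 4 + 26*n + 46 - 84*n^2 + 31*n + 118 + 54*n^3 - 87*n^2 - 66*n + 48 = 54*n^3 - 171*n^2 - 9*n + 216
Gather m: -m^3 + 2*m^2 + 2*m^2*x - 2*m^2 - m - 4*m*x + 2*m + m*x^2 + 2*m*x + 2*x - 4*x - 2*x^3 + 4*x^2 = -m^3 + 2*m^2*x + m*(x^2 - 2*x + 1) - 2*x^3 + 4*x^2 - 2*x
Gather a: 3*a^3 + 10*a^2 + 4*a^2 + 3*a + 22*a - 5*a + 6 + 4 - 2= 3*a^3 + 14*a^2 + 20*a + 8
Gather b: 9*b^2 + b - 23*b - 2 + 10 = 9*b^2 - 22*b + 8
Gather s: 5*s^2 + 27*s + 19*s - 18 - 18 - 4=5*s^2 + 46*s - 40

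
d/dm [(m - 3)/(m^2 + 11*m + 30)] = (m^2 + 11*m - (m - 3)*(2*m + 11) + 30)/(m^2 + 11*m + 30)^2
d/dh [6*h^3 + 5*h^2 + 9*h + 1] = 18*h^2 + 10*h + 9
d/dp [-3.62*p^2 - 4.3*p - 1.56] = -7.24*p - 4.3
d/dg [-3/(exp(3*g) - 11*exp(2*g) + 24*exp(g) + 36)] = (9*exp(2*g) - 66*exp(g) + 72)*exp(g)/(exp(3*g) - 11*exp(2*g) + 24*exp(g) + 36)^2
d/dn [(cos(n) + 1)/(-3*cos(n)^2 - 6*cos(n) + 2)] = (3*sin(n)^2 - 6*cos(n) - 11)*sin(n)/(3*cos(n)^2 + 6*cos(n) - 2)^2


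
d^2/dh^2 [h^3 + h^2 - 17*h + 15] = 6*h + 2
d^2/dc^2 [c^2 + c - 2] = 2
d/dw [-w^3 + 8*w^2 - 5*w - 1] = -3*w^2 + 16*w - 5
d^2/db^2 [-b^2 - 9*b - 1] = -2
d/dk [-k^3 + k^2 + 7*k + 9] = -3*k^2 + 2*k + 7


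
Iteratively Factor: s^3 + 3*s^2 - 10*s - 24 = (s + 4)*(s^2 - s - 6) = (s + 2)*(s + 4)*(s - 3)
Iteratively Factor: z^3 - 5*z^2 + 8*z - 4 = (z - 2)*(z^2 - 3*z + 2) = (z - 2)^2*(z - 1)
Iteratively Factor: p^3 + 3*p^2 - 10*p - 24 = (p + 2)*(p^2 + p - 12) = (p - 3)*(p + 2)*(p + 4)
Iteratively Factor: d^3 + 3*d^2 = (d)*(d^2 + 3*d) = d^2*(d + 3)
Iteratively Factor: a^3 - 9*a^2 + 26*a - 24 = (a - 2)*(a^2 - 7*a + 12) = (a - 4)*(a - 2)*(a - 3)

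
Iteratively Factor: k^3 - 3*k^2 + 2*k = (k)*(k^2 - 3*k + 2) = k*(k - 1)*(k - 2)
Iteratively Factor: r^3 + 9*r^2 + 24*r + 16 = (r + 4)*(r^2 + 5*r + 4) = (r + 4)^2*(r + 1)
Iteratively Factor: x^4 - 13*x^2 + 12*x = (x - 3)*(x^3 + 3*x^2 - 4*x) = (x - 3)*(x + 4)*(x^2 - x) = x*(x - 3)*(x + 4)*(x - 1)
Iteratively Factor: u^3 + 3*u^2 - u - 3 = (u - 1)*(u^2 + 4*u + 3) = (u - 1)*(u + 1)*(u + 3)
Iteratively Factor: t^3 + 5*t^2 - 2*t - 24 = (t - 2)*(t^2 + 7*t + 12) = (t - 2)*(t + 4)*(t + 3)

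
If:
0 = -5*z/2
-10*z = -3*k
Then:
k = 0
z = 0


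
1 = 1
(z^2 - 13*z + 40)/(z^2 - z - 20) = (z - 8)/(z + 4)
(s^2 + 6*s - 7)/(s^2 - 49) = (s - 1)/(s - 7)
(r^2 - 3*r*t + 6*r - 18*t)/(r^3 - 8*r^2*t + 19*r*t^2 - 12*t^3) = (r + 6)/(r^2 - 5*r*t + 4*t^2)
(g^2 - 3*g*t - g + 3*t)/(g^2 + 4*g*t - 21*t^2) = (g - 1)/(g + 7*t)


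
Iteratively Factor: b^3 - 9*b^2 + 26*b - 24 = (b - 4)*(b^2 - 5*b + 6) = (b - 4)*(b - 2)*(b - 3)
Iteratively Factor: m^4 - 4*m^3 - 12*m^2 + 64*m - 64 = (m + 4)*(m^3 - 8*m^2 + 20*m - 16) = (m - 2)*(m + 4)*(m^2 - 6*m + 8) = (m - 4)*(m - 2)*(m + 4)*(m - 2)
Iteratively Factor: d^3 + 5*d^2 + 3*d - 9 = (d + 3)*(d^2 + 2*d - 3) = (d - 1)*(d + 3)*(d + 3)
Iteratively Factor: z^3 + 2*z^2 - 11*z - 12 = (z - 3)*(z^2 + 5*z + 4) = (z - 3)*(z + 1)*(z + 4)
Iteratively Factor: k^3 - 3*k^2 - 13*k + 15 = (k - 5)*(k^2 + 2*k - 3) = (k - 5)*(k - 1)*(k + 3)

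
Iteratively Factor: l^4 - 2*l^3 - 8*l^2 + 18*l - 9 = (l - 3)*(l^3 + l^2 - 5*l + 3) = (l - 3)*(l - 1)*(l^2 + 2*l - 3) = (l - 3)*(l - 1)^2*(l + 3)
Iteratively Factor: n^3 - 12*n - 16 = (n + 2)*(n^2 - 2*n - 8) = (n + 2)^2*(n - 4)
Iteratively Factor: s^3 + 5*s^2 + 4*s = (s + 1)*(s^2 + 4*s) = s*(s + 1)*(s + 4)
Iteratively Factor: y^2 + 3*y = (y)*(y + 3)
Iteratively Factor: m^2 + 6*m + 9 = (m + 3)*(m + 3)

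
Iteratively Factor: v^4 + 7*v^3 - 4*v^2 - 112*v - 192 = (v - 4)*(v^3 + 11*v^2 + 40*v + 48) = (v - 4)*(v + 3)*(v^2 + 8*v + 16) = (v - 4)*(v + 3)*(v + 4)*(v + 4)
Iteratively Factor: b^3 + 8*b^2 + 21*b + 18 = (b + 2)*(b^2 + 6*b + 9) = (b + 2)*(b + 3)*(b + 3)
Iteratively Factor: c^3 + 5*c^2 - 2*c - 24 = (c - 2)*(c^2 + 7*c + 12) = (c - 2)*(c + 3)*(c + 4)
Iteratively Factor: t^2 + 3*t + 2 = (t + 1)*(t + 2)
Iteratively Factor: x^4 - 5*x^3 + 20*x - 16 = (x - 2)*(x^3 - 3*x^2 - 6*x + 8) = (x - 4)*(x - 2)*(x^2 + x - 2) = (x - 4)*(x - 2)*(x - 1)*(x + 2)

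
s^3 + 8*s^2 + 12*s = s*(s + 2)*(s + 6)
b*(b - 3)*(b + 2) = b^3 - b^2 - 6*b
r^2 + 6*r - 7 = (r - 1)*(r + 7)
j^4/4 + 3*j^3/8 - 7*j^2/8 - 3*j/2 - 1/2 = (j/2 + 1/2)*(j/2 + 1)*(j - 2)*(j + 1/2)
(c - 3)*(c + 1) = c^2 - 2*c - 3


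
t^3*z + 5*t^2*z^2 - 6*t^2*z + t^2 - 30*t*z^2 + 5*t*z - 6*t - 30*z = (t - 6)*(t + 5*z)*(t*z + 1)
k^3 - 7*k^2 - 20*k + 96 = (k - 8)*(k - 3)*(k + 4)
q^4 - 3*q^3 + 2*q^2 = q^2*(q - 2)*(q - 1)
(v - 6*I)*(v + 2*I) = v^2 - 4*I*v + 12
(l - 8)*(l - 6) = l^2 - 14*l + 48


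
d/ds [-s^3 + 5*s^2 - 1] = s*(10 - 3*s)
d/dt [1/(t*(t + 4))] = 2*(-t - 2)/(t^2*(t^2 + 8*t + 16))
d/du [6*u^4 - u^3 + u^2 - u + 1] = 24*u^3 - 3*u^2 + 2*u - 1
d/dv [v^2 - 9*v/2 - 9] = 2*v - 9/2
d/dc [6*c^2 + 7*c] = 12*c + 7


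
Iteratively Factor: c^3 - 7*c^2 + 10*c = (c - 5)*(c^2 - 2*c) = c*(c - 5)*(c - 2)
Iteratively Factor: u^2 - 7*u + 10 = (u - 2)*(u - 5)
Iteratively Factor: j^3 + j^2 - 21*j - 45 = (j + 3)*(j^2 - 2*j - 15) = (j + 3)^2*(j - 5)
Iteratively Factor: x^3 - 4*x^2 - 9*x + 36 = (x + 3)*(x^2 - 7*x + 12) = (x - 4)*(x + 3)*(x - 3)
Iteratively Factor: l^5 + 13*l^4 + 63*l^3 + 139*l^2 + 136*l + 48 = (l + 4)*(l^4 + 9*l^3 + 27*l^2 + 31*l + 12) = (l + 3)*(l + 4)*(l^3 + 6*l^2 + 9*l + 4) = (l + 1)*(l + 3)*(l + 4)*(l^2 + 5*l + 4) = (l + 1)*(l + 3)*(l + 4)^2*(l + 1)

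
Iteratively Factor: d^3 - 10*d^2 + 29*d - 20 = (d - 5)*(d^2 - 5*d + 4) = (d - 5)*(d - 1)*(d - 4)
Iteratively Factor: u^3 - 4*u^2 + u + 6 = (u - 3)*(u^2 - u - 2) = (u - 3)*(u - 2)*(u + 1)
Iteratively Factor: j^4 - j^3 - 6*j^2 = (j + 2)*(j^3 - 3*j^2) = (j - 3)*(j + 2)*(j^2) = j*(j - 3)*(j + 2)*(j)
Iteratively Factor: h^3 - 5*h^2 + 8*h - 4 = (h - 2)*(h^2 - 3*h + 2) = (h - 2)*(h - 1)*(h - 2)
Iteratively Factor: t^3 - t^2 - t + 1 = (t + 1)*(t^2 - 2*t + 1) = (t - 1)*(t + 1)*(t - 1)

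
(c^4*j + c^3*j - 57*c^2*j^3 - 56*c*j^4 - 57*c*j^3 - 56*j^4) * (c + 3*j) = c^5*j + 3*c^4*j^2 + c^4*j - 57*c^3*j^3 + 3*c^3*j^2 - 227*c^2*j^4 - 57*c^2*j^3 - 168*c*j^5 - 227*c*j^4 - 168*j^5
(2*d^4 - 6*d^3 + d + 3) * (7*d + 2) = 14*d^5 - 38*d^4 - 12*d^3 + 7*d^2 + 23*d + 6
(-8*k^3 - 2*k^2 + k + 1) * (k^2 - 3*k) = -8*k^5 + 22*k^4 + 7*k^3 - 2*k^2 - 3*k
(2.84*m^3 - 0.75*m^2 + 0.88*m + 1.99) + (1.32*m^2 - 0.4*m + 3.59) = 2.84*m^3 + 0.57*m^2 + 0.48*m + 5.58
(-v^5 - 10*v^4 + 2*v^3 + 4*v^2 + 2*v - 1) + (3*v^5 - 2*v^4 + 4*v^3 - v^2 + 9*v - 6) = 2*v^5 - 12*v^4 + 6*v^3 + 3*v^2 + 11*v - 7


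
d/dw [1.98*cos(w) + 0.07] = -1.98*sin(w)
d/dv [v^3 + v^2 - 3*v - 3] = 3*v^2 + 2*v - 3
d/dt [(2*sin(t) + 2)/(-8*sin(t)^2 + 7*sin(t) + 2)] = 2*(8*sin(t)^2 + 16*sin(t) - 5)*cos(t)/(-8*sin(t)^2 + 7*sin(t) + 2)^2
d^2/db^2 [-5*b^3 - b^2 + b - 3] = -30*b - 2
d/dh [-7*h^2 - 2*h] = -14*h - 2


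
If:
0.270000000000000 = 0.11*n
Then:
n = 2.45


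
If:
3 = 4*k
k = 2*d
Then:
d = 3/8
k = 3/4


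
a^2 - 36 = (a - 6)*(a + 6)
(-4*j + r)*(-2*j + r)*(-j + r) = -8*j^3 + 14*j^2*r - 7*j*r^2 + r^3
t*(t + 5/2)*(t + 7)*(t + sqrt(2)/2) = t^4 + sqrt(2)*t^3/2 + 19*t^3/2 + 19*sqrt(2)*t^2/4 + 35*t^2/2 + 35*sqrt(2)*t/4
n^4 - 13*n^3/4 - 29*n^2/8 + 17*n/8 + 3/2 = (n - 4)*(n - 3/4)*(n + 1/2)*(n + 1)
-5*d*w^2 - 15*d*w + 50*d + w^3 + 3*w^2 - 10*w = (-5*d + w)*(w - 2)*(w + 5)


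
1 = 1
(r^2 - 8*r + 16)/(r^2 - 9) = (r^2 - 8*r + 16)/(r^2 - 9)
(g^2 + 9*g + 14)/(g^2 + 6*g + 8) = (g + 7)/(g + 4)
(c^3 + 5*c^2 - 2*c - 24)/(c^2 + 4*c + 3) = (c^2 + 2*c - 8)/(c + 1)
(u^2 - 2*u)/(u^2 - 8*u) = (u - 2)/(u - 8)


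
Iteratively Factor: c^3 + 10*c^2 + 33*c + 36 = (c + 4)*(c^2 + 6*c + 9) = (c + 3)*(c + 4)*(c + 3)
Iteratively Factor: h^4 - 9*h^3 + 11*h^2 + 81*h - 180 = (h - 3)*(h^3 - 6*h^2 - 7*h + 60) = (h - 3)*(h + 3)*(h^2 - 9*h + 20) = (h - 4)*(h - 3)*(h + 3)*(h - 5)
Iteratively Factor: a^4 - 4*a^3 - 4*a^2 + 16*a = (a - 4)*(a^3 - 4*a) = (a - 4)*(a - 2)*(a^2 + 2*a) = (a - 4)*(a - 2)*(a + 2)*(a)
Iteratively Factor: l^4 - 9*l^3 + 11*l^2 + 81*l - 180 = (l + 3)*(l^3 - 12*l^2 + 47*l - 60) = (l - 4)*(l + 3)*(l^2 - 8*l + 15) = (l - 4)*(l - 3)*(l + 3)*(l - 5)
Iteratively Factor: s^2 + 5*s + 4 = (s + 4)*(s + 1)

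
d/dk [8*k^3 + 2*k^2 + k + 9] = 24*k^2 + 4*k + 1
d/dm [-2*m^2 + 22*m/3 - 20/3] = 22/3 - 4*m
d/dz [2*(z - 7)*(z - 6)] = 4*z - 26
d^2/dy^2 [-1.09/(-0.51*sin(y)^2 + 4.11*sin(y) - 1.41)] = (-1.134036*sin(y)^4 + 6.854247*sin(y)^3 - 13.576059*sin(y)^2 - 20.025153*sin(y) + 35.25714)/(0.51*sin(y)^2 - 4.11*sin(y) + 1.41)^3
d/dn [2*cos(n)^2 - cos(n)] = (1 - 4*cos(n))*sin(n)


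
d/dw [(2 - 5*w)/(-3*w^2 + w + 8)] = (15*w^2 - 5*w - (5*w - 2)*(6*w - 1) - 40)/(-3*w^2 + w + 8)^2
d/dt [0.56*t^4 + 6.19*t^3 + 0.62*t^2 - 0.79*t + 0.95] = 2.24*t^3 + 18.57*t^2 + 1.24*t - 0.79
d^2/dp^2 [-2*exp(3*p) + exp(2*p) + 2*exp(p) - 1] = (-18*exp(2*p) + 4*exp(p) + 2)*exp(p)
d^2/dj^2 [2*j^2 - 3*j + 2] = 4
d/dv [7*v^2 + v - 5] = 14*v + 1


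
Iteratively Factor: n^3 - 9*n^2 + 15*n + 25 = (n - 5)*(n^2 - 4*n - 5) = (n - 5)^2*(n + 1)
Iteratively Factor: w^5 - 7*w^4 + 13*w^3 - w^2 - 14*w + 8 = (w - 2)*(w^4 - 5*w^3 + 3*w^2 + 5*w - 4) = (w - 2)*(w - 1)*(w^3 - 4*w^2 - w + 4) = (w - 2)*(w - 1)*(w + 1)*(w^2 - 5*w + 4) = (w - 2)*(w - 1)^2*(w + 1)*(w - 4)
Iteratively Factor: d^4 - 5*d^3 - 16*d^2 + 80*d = (d + 4)*(d^3 - 9*d^2 + 20*d) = (d - 5)*(d + 4)*(d^2 - 4*d) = d*(d - 5)*(d + 4)*(d - 4)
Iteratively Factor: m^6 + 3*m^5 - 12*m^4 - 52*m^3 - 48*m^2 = (m - 4)*(m^5 + 7*m^4 + 16*m^3 + 12*m^2) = m*(m - 4)*(m^4 + 7*m^3 + 16*m^2 + 12*m) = m*(m - 4)*(m + 3)*(m^3 + 4*m^2 + 4*m) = m*(m - 4)*(m + 2)*(m + 3)*(m^2 + 2*m) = m*(m - 4)*(m + 2)^2*(m + 3)*(m)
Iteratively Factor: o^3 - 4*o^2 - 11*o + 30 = (o - 2)*(o^2 - 2*o - 15) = (o - 2)*(o + 3)*(o - 5)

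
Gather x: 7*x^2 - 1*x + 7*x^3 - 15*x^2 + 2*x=7*x^3 - 8*x^2 + x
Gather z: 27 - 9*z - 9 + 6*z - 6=12 - 3*z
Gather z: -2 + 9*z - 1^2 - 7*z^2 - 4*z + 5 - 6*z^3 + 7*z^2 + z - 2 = -6*z^3 + 6*z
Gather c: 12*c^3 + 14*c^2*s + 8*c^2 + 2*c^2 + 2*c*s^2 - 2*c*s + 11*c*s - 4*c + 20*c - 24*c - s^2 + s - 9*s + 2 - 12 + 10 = 12*c^3 + c^2*(14*s + 10) + c*(2*s^2 + 9*s - 8) - s^2 - 8*s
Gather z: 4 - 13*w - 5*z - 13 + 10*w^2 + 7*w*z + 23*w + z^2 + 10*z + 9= 10*w^2 + 10*w + z^2 + z*(7*w + 5)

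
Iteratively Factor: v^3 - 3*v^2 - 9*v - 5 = (v + 1)*(v^2 - 4*v - 5) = (v + 1)^2*(v - 5)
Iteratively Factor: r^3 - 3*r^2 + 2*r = (r - 1)*(r^2 - 2*r) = (r - 2)*(r - 1)*(r)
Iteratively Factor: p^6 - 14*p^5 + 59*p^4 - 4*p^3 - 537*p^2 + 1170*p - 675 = (p - 3)*(p^5 - 11*p^4 + 26*p^3 + 74*p^2 - 315*p + 225) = (p - 5)*(p - 3)*(p^4 - 6*p^3 - 4*p^2 + 54*p - 45) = (p - 5)*(p - 3)^2*(p^3 - 3*p^2 - 13*p + 15) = (p - 5)*(p - 3)^2*(p + 3)*(p^2 - 6*p + 5) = (p - 5)*(p - 3)^2*(p - 1)*(p + 3)*(p - 5)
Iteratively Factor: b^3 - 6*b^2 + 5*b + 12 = (b - 4)*(b^2 - 2*b - 3) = (b - 4)*(b - 3)*(b + 1)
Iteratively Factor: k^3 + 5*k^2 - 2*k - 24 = (k - 2)*(k^2 + 7*k + 12) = (k - 2)*(k + 4)*(k + 3)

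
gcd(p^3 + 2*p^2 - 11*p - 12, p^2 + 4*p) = p + 4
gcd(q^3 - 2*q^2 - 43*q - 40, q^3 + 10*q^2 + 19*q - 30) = q + 5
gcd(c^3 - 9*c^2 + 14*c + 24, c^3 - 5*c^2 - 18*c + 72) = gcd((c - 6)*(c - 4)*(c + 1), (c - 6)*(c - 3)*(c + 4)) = c - 6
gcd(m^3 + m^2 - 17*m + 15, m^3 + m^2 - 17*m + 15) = m^3 + m^2 - 17*m + 15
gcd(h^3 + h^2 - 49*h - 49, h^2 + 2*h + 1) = h + 1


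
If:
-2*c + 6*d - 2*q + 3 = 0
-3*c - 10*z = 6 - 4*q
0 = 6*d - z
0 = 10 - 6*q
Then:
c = -8/69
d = 7/414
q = 5/3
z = 7/69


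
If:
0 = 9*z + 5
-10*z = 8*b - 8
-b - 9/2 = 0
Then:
No Solution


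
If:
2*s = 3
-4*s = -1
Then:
No Solution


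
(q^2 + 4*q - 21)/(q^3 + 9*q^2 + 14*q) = (q - 3)/(q*(q + 2))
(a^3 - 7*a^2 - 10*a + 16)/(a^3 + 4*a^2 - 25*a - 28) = (a^3 - 7*a^2 - 10*a + 16)/(a^3 + 4*a^2 - 25*a - 28)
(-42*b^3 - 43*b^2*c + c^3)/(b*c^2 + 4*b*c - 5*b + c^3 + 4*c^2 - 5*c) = (-42*b^2 - b*c + c^2)/(c^2 + 4*c - 5)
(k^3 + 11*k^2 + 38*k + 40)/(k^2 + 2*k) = k + 9 + 20/k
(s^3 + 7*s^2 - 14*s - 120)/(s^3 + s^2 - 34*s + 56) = (s^2 + 11*s + 30)/(s^2 + 5*s - 14)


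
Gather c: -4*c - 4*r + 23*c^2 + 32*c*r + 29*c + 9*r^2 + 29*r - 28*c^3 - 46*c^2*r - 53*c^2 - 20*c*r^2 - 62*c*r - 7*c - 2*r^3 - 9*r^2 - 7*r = -28*c^3 + c^2*(-46*r - 30) + c*(-20*r^2 - 30*r + 18) - 2*r^3 + 18*r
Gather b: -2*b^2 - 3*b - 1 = -2*b^2 - 3*b - 1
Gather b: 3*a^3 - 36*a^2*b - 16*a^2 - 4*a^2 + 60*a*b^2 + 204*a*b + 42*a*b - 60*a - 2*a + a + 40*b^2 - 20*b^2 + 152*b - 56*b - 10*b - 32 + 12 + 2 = 3*a^3 - 20*a^2 - 61*a + b^2*(60*a + 20) + b*(-36*a^2 + 246*a + 86) - 18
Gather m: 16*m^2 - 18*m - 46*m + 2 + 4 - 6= 16*m^2 - 64*m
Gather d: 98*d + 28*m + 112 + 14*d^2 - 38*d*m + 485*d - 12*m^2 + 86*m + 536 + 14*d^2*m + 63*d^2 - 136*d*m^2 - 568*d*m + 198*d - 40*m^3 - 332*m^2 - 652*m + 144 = d^2*(14*m + 77) + d*(-136*m^2 - 606*m + 781) - 40*m^3 - 344*m^2 - 538*m + 792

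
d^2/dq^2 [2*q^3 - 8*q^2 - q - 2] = 12*q - 16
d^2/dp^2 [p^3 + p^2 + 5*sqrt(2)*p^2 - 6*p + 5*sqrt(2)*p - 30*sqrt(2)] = 6*p + 2 + 10*sqrt(2)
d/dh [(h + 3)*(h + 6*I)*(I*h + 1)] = 3*I*h^2 + h*(-10 + 6*I) - 15 + 6*I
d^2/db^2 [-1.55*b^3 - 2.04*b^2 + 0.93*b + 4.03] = -9.3*b - 4.08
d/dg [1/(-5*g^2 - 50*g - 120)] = 2*(g + 5)/(5*(g^2 + 10*g + 24)^2)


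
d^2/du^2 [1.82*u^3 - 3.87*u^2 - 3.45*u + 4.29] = 10.92*u - 7.74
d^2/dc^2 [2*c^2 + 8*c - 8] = 4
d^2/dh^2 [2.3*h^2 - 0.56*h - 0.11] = 4.60000000000000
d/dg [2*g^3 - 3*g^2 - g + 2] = 6*g^2 - 6*g - 1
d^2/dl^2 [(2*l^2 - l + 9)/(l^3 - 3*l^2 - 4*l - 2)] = 2*(2*l^6 - 3*l^5 + 87*l^4 - 225*l^3 + 87*l^2 + 396*l + 106)/(l^9 - 9*l^8 + 15*l^7 + 39*l^6 - 24*l^5 - 150*l^4 - 196*l^3 - 132*l^2 - 48*l - 8)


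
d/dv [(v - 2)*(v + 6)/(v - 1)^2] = 2*(10 - 3*v)/(v^3 - 3*v^2 + 3*v - 1)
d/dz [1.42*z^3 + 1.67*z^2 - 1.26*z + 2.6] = 4.26*z^2 + 3.34*z - 1.26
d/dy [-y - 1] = -1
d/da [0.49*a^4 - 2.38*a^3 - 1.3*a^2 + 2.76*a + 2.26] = 1.96*a^3 - 7.14*a^2 - 2.6*a + 2.76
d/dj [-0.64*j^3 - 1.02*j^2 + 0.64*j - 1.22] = -1.92*j^2 - 2.04*j + 0.64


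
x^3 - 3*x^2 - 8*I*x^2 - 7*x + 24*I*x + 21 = (x - 3)*(x - 7*I)*(x - I)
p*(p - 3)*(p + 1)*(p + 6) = p^4 + 4*p^3 - 15*p^2 - 18*p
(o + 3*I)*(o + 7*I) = o^2 + 10*I*o - 21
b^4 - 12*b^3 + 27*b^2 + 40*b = b*(b - 8)*(b - 5)*(b + 1)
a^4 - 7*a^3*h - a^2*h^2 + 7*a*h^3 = a*(a - 7*h)*(a - h)*(a + h)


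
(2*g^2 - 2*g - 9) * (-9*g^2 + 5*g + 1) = -18*g^4 + 28*g^3 + 73*g^2 - 47*g - 9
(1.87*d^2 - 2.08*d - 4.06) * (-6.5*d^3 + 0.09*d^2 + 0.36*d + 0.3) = -12.155*d^5 + 13.6883*d^4 + 26.876*d^3 - 0.5532*d^2 - 2.0856*d - 1.218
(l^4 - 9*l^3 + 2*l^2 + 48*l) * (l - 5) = l^5 - 14*l^4 + 47*l^3 + 38*l^2 - 240*l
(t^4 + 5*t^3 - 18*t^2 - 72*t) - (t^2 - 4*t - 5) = t^4 + 5*t^3 - 19*t^2 - 68*t + 5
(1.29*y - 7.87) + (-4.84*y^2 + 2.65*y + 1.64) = -4.84*y^2 + 3.94*y - 6.23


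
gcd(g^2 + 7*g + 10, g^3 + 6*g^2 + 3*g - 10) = g^2 + 7*g + 10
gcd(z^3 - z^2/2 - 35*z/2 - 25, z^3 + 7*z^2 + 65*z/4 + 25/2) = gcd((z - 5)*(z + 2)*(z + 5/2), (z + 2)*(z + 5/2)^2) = z^2 + 9*z/2 + 5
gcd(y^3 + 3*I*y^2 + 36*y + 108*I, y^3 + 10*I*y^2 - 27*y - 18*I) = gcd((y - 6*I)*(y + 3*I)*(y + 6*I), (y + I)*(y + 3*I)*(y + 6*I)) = y^2 + 9*I*y - 18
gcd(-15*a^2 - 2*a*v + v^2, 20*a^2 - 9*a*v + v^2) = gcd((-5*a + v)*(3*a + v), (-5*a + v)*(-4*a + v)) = -5*a + v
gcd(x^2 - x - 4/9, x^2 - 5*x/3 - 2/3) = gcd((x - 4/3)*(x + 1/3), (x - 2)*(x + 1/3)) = x + 1/3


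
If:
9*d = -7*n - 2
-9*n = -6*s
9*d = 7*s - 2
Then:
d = -2/9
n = 0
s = 0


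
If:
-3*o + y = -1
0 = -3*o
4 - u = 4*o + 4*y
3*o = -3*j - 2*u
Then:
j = -16/3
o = 0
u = 8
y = -1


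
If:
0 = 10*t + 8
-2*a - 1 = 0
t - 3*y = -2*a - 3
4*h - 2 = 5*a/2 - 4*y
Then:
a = -1/2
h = -17/80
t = -4/5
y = 2/5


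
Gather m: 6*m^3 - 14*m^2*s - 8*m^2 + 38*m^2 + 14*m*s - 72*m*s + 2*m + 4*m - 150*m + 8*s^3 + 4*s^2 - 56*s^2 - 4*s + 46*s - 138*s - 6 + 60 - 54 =6*m^3 + m^2*(30 - 14*s) + m*(-58*s - 144) + 8*s^3 - 52*s^2 - 96*s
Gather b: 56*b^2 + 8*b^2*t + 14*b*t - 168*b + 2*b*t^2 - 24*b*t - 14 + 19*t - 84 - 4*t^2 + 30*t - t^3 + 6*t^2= b^2*(8*t + 56) + b*(2*t^2 - 10*t - 168) - t^3 + 2*t^2 + 49*t - 98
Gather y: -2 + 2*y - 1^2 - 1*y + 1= y - 2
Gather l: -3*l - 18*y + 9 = -3*l - 18*y + 9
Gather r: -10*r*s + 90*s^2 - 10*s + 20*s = -10*r*s + 90*s^2 + 10*s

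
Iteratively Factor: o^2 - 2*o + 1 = (o - 1)*(o - 1)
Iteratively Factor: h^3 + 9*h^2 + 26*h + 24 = (h + 3)*(h^2 + 6*h + 8) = (h + 2)*(h + 3)*(h + 4)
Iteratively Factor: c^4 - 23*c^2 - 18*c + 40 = (c - 5)*(c^3 + 5*c^2 + 2*c - 8) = (c - 5)*(c - 1)*(c^2 + 6*c + 8) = (c - 5)*(c - 1)*(c + 2)*(c + 4)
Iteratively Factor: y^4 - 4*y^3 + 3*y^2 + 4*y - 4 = (y + 1)*(y^3 - 5*y^2 + 8*y - 4) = (y - 1)*(y + 1)*(y^2 - 4*y + 4) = (y - 2)*(y - 1)*(y + 1)*(y - 2)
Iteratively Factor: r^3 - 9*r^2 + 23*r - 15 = (r - 5)*(r^2 - 4*r + 3) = (r - 5)*(r - 1)*(r - 3)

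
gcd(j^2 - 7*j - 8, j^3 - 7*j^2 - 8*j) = j^2 - 7*j - 8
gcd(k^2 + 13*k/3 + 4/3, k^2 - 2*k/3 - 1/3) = k + 1/3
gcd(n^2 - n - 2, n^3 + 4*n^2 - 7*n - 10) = n^2 - n - 2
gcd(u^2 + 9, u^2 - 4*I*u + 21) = u + 3*I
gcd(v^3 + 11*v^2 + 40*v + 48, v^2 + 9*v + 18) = v + 3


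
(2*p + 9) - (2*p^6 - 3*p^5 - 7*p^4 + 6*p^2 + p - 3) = -2*p^6 + 3*p^5 + 7*p^4 - 6*p^2 + p + 12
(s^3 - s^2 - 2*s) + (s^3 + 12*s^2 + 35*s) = 2*s^3 + 11*s^2 + 33*s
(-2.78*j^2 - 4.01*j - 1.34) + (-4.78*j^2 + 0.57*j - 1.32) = -7.56*j^2 - 3.44*j - 2.66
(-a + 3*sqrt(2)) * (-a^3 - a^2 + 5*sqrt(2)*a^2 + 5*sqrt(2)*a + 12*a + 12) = a^4 - 8*sqrt(2)*a^3 + a^3 - 8*sqrt(2)*a^2 + 18*a^2 + 18*a + 36*sqrt(2)*a + 36*sqrt(2)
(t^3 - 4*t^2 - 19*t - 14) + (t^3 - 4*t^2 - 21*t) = 2*t^3 - 8*t^2 - 40*t - 14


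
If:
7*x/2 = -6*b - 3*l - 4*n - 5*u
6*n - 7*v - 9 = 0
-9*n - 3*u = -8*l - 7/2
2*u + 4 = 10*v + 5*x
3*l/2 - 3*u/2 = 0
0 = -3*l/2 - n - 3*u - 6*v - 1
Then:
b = -77533/29910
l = 545/997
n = 1381/1994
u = 545/997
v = -690/997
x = 11978/4985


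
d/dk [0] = 0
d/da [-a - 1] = -1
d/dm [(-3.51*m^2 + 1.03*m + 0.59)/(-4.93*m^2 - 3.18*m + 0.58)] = (16.2397*m^2 + 1.7458*m + 2.4736)/(24.3049*m^4 + 31.3548*m^3 + 4.3936*m^2 - 3.6888*m + 0.3364)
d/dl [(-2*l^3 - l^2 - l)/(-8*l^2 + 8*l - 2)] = (4*l^3 - 6*l^2 - 4*l - 1)/(2*(8*l^3 - 12*l^2 + 6*l - 1))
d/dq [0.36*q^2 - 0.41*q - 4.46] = 0.72*q - 0.41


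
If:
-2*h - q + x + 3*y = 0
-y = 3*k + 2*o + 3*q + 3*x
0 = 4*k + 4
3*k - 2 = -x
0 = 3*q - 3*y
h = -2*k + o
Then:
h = 1/3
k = -1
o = -5/3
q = -13/6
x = 5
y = -13/6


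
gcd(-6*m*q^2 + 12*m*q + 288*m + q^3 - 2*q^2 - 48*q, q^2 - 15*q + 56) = q - 8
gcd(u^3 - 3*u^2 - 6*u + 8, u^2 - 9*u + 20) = u - 4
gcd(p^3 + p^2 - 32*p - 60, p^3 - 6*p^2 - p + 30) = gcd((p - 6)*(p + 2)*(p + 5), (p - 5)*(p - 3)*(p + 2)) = p + 2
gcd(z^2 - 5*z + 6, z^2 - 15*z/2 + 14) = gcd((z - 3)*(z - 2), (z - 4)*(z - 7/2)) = 1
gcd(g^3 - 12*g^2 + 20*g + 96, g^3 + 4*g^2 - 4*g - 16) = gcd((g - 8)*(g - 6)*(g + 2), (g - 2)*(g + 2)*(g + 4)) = g + 2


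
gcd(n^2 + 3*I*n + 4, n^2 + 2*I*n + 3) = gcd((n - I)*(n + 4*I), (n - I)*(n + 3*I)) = n - I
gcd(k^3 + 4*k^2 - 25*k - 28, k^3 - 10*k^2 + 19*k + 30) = k + 1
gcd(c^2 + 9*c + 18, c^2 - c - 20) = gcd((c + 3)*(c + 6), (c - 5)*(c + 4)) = 1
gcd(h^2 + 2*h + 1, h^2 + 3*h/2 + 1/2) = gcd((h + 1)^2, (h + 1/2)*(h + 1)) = h + 1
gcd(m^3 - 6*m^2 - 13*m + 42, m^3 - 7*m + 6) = m^2 + m - 6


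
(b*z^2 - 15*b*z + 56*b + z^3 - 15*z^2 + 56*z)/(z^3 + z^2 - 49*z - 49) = (b*z - 8*b + z^2 - 8*z)/(z^2 + 8*z + 7)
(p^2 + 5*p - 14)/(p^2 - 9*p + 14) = (p + 7)/(p - 7)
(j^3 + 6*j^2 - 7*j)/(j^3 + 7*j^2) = (j - 1)/j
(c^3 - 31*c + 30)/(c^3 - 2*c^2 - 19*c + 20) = (c + 6)/(c + 4)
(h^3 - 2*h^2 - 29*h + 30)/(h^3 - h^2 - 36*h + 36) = (h + 5)/(h + 6)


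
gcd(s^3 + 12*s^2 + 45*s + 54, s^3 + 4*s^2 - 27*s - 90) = s^2 + 9*s + 18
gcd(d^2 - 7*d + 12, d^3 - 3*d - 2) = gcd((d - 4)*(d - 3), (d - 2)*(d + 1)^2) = 1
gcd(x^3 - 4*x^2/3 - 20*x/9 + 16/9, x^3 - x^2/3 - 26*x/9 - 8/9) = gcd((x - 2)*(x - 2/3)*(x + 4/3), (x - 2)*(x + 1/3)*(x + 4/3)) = x^2 - 2*x/3 - 8/3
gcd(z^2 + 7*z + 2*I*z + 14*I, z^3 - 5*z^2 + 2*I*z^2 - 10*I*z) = z + 2*I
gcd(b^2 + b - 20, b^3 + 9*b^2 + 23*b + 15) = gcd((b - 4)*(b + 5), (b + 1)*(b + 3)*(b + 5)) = b + 5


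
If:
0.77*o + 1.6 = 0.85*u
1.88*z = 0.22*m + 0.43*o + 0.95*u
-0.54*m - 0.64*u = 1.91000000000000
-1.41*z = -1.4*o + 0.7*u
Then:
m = 67.81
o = -68.54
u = -60.20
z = -38.16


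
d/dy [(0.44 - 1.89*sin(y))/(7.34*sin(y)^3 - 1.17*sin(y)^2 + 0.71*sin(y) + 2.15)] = (27.7452*sin(y)^3 - 11.9001*sin(y)^2 + 1.0296*sin(y) - 4.3759)*cos(y)/(53.8756*sin(y)^6 - 17.1756*sin(y)^5 + 11.7917*sin(y)^4 + 29.9006*sin(y)^3 - 4.5269*sin(y)^2 + 3.053*sin(y) + 4.6225)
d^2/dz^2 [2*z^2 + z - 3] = 4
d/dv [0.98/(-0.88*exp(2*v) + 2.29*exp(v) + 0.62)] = (1.7248*exp(v) - 2.2442)*exp(v)/(-0.88*exp(2*v) + 2.29*exp(v) + 0.62)^2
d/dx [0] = 0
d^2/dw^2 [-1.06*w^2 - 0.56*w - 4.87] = -2.12000000000000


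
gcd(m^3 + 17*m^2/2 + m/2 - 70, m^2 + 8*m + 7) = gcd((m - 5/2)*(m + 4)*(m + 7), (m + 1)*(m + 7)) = m + 7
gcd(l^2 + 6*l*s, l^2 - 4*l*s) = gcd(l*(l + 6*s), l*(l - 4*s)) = l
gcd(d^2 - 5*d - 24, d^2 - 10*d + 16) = d - 8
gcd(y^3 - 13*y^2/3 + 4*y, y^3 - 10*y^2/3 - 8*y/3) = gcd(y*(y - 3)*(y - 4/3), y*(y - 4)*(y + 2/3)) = y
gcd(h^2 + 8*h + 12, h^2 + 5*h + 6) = h + 2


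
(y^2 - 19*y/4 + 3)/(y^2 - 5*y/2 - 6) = (4*y - 3)/(2*(2*y + 3))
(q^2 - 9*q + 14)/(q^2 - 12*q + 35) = (q - 2)/(q - 5)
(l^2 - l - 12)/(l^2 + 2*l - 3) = (l - 4)/(l - 1)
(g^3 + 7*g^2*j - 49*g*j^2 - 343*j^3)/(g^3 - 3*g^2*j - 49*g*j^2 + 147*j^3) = (g + 7*j)/(g - 3*j)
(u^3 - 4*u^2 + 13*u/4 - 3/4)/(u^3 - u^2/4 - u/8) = 2*(2*u^2 - 7*u + 3)/(u*(4*u + 1))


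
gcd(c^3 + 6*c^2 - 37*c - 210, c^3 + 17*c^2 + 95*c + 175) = c^2 + 12*c + 35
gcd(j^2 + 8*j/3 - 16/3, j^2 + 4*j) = j + 4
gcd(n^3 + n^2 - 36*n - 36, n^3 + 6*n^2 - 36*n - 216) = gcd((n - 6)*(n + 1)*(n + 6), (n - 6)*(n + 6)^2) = n^2 - 36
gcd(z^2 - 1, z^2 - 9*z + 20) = 1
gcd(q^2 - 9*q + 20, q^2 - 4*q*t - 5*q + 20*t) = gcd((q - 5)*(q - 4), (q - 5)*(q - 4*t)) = q - 5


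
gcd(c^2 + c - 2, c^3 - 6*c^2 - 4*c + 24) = c + 2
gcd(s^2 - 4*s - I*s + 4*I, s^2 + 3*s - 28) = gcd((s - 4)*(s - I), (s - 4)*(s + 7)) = s - 4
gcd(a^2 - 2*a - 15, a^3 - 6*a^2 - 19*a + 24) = a + 3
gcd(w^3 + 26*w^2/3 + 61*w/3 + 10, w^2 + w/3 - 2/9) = w + 2/3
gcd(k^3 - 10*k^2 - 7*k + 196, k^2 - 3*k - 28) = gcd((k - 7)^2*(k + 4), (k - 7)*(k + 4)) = k^2 - 3*k - 28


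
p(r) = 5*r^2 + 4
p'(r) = 10*r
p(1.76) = 19.49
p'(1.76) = 17.60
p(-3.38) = 61.12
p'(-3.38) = -33.80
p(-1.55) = 16.01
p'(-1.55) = -15.50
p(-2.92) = 46.63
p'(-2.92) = -29.20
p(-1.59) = 16.64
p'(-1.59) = -15.90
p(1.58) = 16.48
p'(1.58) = 15.80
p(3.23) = 56.16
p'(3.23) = 32.30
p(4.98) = 128.00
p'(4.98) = 49.80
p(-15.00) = 1129.00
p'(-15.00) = -150.00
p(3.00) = 49.00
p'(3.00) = 30.00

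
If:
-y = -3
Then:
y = 3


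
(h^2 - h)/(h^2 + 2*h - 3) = h/(h + 3)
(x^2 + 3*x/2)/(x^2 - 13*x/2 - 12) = x/(x - 8)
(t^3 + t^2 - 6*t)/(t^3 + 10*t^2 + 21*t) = (t - 2)/(t + 7)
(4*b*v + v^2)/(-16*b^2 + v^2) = v/(-4*b + v)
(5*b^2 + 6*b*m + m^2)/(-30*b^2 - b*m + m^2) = (-b - m)/(6*b - m)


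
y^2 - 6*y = y*(y - 6)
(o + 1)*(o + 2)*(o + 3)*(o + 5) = o^4 + 11*o^3 + 41*o^2 + 61*o + 30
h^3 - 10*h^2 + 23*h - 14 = (h - 7)*(h - 2)*(h - 1)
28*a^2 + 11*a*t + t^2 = (4*a + t)*(7*a + t)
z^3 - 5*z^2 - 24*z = z*(z - 8)*(z + 3)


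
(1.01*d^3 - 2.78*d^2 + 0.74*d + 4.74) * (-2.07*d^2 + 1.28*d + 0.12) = -2.0907*d^5 + 7.0474*d^4 - 4.969*d^3 - 9.1982*d^2 + 6.156*d + 0.5688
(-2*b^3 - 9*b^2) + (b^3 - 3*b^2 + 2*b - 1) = -b^3 - 12*b^2 + 2*b - 1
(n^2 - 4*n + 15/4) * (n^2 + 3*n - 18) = n^4 - n^3 - 105*n^2/4 + 333*n/4 - 135/2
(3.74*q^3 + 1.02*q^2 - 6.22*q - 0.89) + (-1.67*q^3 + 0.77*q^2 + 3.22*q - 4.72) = 2.07*q^3 + 1.79*q^2 - 3.0*q - 5.61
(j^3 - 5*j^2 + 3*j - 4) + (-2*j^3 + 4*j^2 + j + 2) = -j^3 - j^2 + 4*j - 2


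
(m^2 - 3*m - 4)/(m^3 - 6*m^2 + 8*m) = (m + 1)/(m*(m - 2))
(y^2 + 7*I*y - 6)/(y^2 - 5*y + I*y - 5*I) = (y + 6*I)/(y - 5)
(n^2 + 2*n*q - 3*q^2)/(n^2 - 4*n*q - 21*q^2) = (-n + q)/(-n + 7*q)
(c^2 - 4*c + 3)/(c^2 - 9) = (c - 1)/(c + 3)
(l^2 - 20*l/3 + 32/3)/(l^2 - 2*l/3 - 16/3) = (l - 4)/(l + 2)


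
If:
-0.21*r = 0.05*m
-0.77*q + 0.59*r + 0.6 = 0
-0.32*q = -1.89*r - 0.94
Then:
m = 1.76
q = 0.46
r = -0.42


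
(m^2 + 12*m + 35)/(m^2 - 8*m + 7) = (m^2 + 12*m + 35)/(m^2 - 8*m + 7)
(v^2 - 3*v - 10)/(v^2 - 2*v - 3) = (-v^2 + 3*v + 10)/(-v^2 + 2*v + 3)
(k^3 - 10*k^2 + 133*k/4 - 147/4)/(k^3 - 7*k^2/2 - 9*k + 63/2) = (k - 7/2)/(k + 3)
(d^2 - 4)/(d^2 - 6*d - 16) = (d - 2)/(d - 8)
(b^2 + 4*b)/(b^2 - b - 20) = b/(b - 5)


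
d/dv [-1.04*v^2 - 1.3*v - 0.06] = -2.08*v - 1.3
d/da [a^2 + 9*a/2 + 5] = 2*a + 9/2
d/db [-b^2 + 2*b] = 2 - 2*b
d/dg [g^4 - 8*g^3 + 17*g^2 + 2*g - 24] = 4*g^3 - 24*g^2 + 34*g + 2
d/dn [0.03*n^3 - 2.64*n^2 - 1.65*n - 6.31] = 0.09*n^2 - 5.28*n - 1.65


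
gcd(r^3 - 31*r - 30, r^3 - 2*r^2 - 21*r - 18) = r^2 - 5*r - 6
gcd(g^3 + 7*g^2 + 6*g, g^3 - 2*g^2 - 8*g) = g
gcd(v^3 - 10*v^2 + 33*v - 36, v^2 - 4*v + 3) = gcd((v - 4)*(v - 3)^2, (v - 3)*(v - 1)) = v - 3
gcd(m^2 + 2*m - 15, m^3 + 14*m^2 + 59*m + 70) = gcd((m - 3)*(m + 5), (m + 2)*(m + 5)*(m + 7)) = m + 5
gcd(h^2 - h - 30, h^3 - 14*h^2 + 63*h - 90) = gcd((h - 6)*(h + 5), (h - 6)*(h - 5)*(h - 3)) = h - 6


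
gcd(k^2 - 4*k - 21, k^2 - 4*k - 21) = k^2 - 4*k - 21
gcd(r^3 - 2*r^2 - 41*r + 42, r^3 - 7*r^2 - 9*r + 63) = r - 7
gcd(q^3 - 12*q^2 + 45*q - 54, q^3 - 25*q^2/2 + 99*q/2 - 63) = q^2 - 9*q + 18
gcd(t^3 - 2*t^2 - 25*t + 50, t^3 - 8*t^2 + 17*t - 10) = t^2 - 7*t + 10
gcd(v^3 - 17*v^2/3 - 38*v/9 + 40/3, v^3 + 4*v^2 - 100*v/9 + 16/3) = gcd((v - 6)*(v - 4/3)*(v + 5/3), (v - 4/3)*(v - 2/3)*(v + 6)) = v - 4/3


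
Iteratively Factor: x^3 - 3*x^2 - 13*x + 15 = (x - 1)*(x^2 - 2*x - 15) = (x - 5)*(x - 1)*(x + 3)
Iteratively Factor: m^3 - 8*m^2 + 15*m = (m)*(m^2 - 8*m + 15) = m*(m - 3)*(m - 5)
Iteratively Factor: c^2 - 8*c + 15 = (c - 3)*(c - 5)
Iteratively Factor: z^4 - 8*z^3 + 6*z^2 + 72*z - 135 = (z - 3)*(z^3 - 5*z^2 - 9*z + 45) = (z - 5)*(z - 3)*(z^2 - 9) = (z - 5)*(z - 3)^2*(z + 3)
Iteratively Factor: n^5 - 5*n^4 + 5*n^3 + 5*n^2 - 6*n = (n)*(n^4 - 5*n^3 + 5*n^2 + 5*n - 6) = n*(n - 2)*(n^3 - 3*n^2 - n + 3) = n*(n - 2)*(n + 1)*(n^2 - 4*n + 3) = n*(n - 3)*(n - 2)*(n + 1)*(n - 1)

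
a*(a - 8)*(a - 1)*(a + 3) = a^4 - 6*a^3 - 19*a^2 + 24*a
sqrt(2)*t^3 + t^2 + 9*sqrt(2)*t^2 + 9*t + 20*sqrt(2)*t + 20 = (t + 4)*(t + 5)*(sqrt(2)*t + 1)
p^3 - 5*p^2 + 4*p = p*(p - 4)*(p - 1)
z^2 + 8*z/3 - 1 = (z - 1/3)*(z + 3)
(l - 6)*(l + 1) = l^2 - 5*l - 6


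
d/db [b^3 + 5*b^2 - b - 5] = 3*b^2 + 10*b - 1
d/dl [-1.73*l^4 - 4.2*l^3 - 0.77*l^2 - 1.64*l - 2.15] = -6.92*l^3 - 12.6*l^2 - 1.54*l - 1.64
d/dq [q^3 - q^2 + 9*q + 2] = 3*q^2 - 2*q + 9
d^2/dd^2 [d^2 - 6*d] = 2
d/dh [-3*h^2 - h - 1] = -6*h - 1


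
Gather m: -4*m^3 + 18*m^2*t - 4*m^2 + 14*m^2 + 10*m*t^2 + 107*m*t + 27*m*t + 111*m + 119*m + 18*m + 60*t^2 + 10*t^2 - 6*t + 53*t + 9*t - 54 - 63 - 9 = -4*m^3 + m^2*(18*t + 10) + m*(10*t^2 + 134*t + 248) + 70*t^2 + 56*t - 126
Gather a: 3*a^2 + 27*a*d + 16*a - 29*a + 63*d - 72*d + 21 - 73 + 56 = 3*a^2 + a*(27*d - 13) - 9*d + 4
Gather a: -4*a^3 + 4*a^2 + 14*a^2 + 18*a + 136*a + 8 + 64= -4*a^3 + 18*a^2 + 154*a + 72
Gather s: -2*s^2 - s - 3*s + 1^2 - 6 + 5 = -2*s^2 - 4*s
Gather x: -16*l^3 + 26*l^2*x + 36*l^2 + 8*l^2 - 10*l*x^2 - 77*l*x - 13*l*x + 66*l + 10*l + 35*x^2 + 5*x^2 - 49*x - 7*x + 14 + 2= -16*l^3 + 44*l^2 + 76*l + x^2*(40 - 10*l) + x*(26*l^2 - 90*l - 56) + 16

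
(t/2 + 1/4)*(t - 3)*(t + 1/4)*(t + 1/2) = t^4/2 - 7*t^3/8 - 13*t^2/8 - 23*t/32 - 3/32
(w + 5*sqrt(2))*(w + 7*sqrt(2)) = w^2 + 12*sqrt(2)*w + 70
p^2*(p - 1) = p^3 - p^2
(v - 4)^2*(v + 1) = v^3 - 7*v^2 + 8*v + 16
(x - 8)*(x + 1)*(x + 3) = x^3 - 4*x^2 - 29*x - 24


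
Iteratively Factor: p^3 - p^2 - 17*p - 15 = (p + 1)*(p^2 - 2*p - 15) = (p + 1)*(p + 3)*(p - 5)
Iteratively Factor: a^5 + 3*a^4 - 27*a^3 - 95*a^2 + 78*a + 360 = (a - 5)*(a^4 + 8*a^3 + 13*a^2 - 30*a - 72) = (a - 5)*(a + 3)*(a^3 + 5*a^2 - 2*a - 24) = (a - 5)*(a + 3)^2*(a^2 + 2*a - 8) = (a - 5)*(a + 3)^2*(a + 4)*(a - 2)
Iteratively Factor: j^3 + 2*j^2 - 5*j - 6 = (j + 1)*(j^2 + j - 6) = (j + 1)*(j + 3)*(j - 2)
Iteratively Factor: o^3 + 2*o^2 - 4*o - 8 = (o + 2)*(o^2 - 4) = (o + 2)^2*(o - 2)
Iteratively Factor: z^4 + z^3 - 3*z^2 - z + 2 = (z - 1)*(z^3 + 2*z^2 - z - 2) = (z - 1)*(z + 1)*(z^2 + z - 2) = (z - 1)^2*(z + 1)*(z + 2)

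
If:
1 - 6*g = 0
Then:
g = 1/6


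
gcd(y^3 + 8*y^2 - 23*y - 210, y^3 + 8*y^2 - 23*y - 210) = y^3 + 8*y^2 - 23*y - 210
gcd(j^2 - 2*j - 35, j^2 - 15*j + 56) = j - 7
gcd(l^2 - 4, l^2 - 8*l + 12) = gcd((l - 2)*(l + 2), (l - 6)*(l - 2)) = l - 2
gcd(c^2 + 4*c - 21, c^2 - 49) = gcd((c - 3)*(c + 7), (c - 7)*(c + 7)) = c + 7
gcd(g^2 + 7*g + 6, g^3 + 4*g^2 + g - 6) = 1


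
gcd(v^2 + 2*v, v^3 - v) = v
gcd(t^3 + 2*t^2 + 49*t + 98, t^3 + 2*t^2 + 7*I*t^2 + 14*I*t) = t^2 + t*(2 + 7*I) + 14*I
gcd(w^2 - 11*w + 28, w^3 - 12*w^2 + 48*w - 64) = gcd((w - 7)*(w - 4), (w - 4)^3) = w - 4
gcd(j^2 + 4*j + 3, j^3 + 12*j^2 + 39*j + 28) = j + 1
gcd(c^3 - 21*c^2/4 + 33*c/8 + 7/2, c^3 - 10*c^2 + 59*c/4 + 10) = c + 1/2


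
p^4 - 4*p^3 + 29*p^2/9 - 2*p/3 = p*(p - 3)*(p - 2/3)*(p - 1/3)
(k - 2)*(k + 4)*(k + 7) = k^3 + 9*k^2 + 6*k - 56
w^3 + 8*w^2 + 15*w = w*(w + 3)*(w + 5)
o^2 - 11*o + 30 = (o - 6)*(o - 5)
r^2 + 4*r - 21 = (r - 3)*(r + 7)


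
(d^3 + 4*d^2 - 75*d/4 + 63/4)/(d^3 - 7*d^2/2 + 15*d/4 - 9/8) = 2*(d + 7)/(2*d - 1)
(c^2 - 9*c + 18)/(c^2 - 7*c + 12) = (c - 6)/(c - 4)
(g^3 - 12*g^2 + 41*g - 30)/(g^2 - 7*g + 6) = g - 5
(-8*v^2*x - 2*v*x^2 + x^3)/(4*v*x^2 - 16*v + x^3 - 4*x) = x*(-8*v^2 - 2*v*x + x^2)/(4*v*x^2 - 16*v + x^3 - 4*x)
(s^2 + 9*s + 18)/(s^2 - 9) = (s + 6)/(s - 3)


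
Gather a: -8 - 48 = -56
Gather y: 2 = 2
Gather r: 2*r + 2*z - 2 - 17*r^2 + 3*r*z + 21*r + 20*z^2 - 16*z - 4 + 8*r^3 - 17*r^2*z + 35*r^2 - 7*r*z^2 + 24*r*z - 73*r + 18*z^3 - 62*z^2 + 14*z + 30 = 8*r^3 + r^2*(18 - 17*z) + r*(-7*z^2 + 27*z - 50) + 18*z^3 - 42*z^2 + 24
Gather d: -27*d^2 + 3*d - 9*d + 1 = -27*d^2 - 6*d + 1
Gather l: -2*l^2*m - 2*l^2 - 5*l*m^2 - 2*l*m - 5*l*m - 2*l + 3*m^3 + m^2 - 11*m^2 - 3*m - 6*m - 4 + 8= l^2*(-2*m - 2) + l*(-5*m^2 - 7*m - 2) + 3*m^3 - 10*m^2 - 9*m + 4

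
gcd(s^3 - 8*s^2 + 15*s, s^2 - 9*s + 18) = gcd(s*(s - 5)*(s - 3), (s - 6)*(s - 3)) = s - 3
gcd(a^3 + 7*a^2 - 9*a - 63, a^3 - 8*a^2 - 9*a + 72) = a^2 - 9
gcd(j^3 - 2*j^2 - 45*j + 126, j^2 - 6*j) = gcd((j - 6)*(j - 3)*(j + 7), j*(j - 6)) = j - 6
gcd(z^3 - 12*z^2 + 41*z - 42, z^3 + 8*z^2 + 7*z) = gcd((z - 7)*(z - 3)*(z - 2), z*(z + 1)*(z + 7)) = 1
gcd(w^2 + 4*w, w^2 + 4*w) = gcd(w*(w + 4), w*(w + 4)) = w^2 + 4*w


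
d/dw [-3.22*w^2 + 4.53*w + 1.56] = 4.53 - 6.44*w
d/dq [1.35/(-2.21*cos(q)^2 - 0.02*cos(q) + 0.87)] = -(5.967*cos(q) + 0.027)*sin(q)/(2.21*cos(q)^2 + 0.02*cos(q) - 0.87)^2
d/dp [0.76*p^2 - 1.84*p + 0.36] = 1.52*p - 1.84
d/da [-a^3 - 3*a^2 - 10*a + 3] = -3*a^2 - 6*a - 10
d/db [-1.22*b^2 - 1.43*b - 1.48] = -2.44*b - 1.43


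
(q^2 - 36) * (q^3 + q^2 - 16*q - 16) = q^5 + q^4 - 52*q^3 - 52*q^2 + 576*q + 576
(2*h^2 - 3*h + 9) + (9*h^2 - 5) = 11*h^2 - 3*h + 4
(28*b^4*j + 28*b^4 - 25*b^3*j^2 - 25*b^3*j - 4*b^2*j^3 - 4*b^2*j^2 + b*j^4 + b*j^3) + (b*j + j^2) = 28*b^4*j + 28*b^4 - 25*b^3*j^2 - 25*b^3*j - 4*b^2*j^3 - 4*b^2*j^2 + b*j^4 + b*j^3 + b*j + j^2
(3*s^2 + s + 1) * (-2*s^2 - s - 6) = -6*s^4 - 5*s^3 - 21*s^2 - 7*s - 6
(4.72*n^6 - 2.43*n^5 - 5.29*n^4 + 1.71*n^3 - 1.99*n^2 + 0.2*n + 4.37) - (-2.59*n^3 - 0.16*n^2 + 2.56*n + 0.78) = 4.72*n^6 - 2.43*n^5 - 5.29*n^4 + 4.3*n^3 - 1.83*n^2 - 2.36*n + 3.59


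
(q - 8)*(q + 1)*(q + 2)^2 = q^4 - 3*q^3 - 32*q^2 - 60*q - 32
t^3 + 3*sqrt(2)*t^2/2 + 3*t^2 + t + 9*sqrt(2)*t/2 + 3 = (t + 3)*(t + sqrt(2)/2)*(t + sqrt(2))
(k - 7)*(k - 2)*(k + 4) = k^3 - 5*k^2 - 22*k + 56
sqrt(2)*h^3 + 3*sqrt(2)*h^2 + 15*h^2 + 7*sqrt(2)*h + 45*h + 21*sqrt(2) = (h + 3)*(h + 7*sqrt(2))*(sqrt(2)*h + 1)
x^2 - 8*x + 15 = (x - 5)*(x - 3)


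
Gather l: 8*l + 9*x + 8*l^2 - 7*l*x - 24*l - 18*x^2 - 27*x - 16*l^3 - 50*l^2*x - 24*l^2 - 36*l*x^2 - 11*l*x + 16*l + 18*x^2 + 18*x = -16*l^3 + l^2*(-50*x - 16) + l*(-36*x^2 - 18*x)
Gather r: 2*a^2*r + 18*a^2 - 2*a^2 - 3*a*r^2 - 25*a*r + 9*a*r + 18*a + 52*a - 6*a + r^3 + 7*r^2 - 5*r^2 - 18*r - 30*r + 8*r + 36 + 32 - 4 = 16*a^2 + 64*a + r^3 + r^2*(2 - 3*a) + r*(2*a^2 - 16*a - 40) + 64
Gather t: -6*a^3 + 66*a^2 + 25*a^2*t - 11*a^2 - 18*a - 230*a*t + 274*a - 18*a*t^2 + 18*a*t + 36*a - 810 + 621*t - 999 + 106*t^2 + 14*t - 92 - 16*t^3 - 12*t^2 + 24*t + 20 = -6*a^3 + 55*a^2 + 292*a - 16*t^3 + t^2*(94 - 18*a) + t*(25*a^2 - 212*a + 659) - 1881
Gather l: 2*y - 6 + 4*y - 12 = 6*y - 18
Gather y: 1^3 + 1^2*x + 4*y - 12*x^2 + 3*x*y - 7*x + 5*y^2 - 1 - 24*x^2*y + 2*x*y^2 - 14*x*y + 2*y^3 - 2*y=-12*x^2 - 6*x + 2*y^3 + y^2*(2*x + 5) + y*(-24*x^2 - 11*x + 2)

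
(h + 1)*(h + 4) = h^2 + 5*h + 4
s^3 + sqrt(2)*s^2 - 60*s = s*(s - 5*sqrt(2))*(s + 6*sqrt(2))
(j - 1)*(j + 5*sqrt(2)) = j^2 - j + 5*sqrt(2)*j - 5*sqrt(2)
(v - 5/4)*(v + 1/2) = v^2 - 3*v/4 - 5/8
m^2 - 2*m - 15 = (m - 5)*(m + 3)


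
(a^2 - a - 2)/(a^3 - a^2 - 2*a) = 1/a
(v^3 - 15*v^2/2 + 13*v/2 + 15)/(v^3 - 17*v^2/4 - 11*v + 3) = 2*(2*v^2 - 3*v - 5)/(4*v^2 + 7*v - 2)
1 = 1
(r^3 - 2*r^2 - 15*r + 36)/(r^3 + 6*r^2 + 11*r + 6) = (r^3 - 2*r^2 - 15*r + 36)/(r^3 + 6*r^2 + 11*r + 6)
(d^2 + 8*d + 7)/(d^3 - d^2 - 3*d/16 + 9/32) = 32*(d^2 + 8*d + 7)/(32*d^3 - 32*d^2 - 6*d + 9)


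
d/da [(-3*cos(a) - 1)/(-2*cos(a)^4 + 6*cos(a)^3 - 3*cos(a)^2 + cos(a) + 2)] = (18*(1 - cos(a)^2)^2 + 27*cos(a)^2 - 15*cos(a) - 7*cos(3*a) - 13)*sin(a)/(2*(1 - cos(a)^2)^2 - 6*cos(a)^3 + 7*cos(a)^2 - cos(a) - 4)^2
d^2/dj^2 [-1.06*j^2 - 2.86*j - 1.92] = -2.12000000000000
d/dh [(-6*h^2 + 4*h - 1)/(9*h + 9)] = (-6*h^2 - 12*h + 5)/(9*(h^2 + 2*h + 1))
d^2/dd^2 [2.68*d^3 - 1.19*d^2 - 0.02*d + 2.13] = 16.08*d - 2.38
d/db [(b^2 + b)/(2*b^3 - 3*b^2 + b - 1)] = (-b*(b + 1)*(6*b^2 - 6*b + 1) + (2*b + 1)*(2*b^3 - 3*b^2 + b - 1))/(2*b^3 - 3*b^2 + b - 1)^2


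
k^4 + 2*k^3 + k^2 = k^2*(k + 1)^2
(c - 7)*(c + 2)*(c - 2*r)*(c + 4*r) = c^4 + 2*c^3*r - 5*c^3 - 8*c^2*r^2 - 10*c^2*r - 14*c^2 + 40*c*r^2 - 28*c*r + 112*r^2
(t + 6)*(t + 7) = t^2 + 13*t + 42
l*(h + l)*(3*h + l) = 3*h^2*l + 4*h*l^2 + l^3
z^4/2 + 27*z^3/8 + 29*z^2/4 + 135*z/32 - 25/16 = (z/2 + 1)*(z - 1/4)*(z + 5/2)^2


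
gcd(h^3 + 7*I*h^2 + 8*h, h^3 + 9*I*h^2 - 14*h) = h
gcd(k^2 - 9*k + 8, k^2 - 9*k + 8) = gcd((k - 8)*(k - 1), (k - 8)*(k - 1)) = k^2 - 9*k + 8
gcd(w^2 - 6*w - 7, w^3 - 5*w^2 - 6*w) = w + 1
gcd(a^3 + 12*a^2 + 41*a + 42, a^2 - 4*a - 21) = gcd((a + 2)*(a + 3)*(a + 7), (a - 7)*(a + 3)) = a + 3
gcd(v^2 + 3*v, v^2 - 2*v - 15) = v + 3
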